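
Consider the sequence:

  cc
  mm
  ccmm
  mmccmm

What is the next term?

ccmmmmccmm

From term 3 onward, concatenate the second-to-last term with the last: cc·mm = ccmm, mm·ccmm = mmccmm, …
So term 5 is ccmm·mmccmm.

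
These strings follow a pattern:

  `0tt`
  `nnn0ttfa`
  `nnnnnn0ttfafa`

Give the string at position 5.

nnnnnnnnnnnn0ttfafafafa

s(k+1) = nnn·s(k)·fa, so each term gains nnn as a prefix and fa as a suffix.
From nnnnnn0ttfafa, 2 further steps: nnnnnn0ttfafa → nnnnnnnnn0ttfafafa → (answer).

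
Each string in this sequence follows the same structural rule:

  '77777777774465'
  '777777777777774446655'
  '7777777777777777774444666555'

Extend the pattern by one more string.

77777777777777777777774444466665555

The n-th term is 4n+2 7's then n 4's then n-1 6's then n-1 5's, where the shown terms are n = 2, 3, 4.
At n = 5 the blocks have lengths 22, 5, 4, 4.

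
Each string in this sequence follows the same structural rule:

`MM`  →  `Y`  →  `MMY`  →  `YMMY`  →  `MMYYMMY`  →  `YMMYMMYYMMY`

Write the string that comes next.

MMYYMMYYMMYMMYYMMY

This is a Fibonacci-style word recurrence s(k) = s(k−2)·s(k−1): e.g. MM·Y = MMY.
So term 7 is MMYYMMY·YMMYMMYYMMY.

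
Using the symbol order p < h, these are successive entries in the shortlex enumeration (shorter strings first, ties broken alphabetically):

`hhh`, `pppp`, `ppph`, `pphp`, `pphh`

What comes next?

Find the rightmost character of pphh below h, bump it to the next letter, and reset everything to its right to p.

phpp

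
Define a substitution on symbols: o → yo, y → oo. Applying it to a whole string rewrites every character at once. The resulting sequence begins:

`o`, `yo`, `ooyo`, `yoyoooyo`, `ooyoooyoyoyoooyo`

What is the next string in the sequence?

yoyoooyoyoyoooyoooyoooyoyoyoooyo

Replace each of the 16 characters of ooyoooyoyoyoooyo in place — yo yo oo yo yo yo oo yo oo yo oo yo yo yo oo yo — and concatenate.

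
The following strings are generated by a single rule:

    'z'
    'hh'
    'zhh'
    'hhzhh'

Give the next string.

zhhhhzhh

This is a Fibonacci-style word recurrence s(k) = s(k−2)·s(k−1): e.g. z·hh = zhh.
Continuing: zhh · hhzhh gives term 5.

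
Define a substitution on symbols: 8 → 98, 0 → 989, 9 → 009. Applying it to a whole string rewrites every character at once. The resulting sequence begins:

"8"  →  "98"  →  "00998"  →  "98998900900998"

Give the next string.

Rewriting the 14 symbols of 98998900900998 one by one yields 009 98 009 009 98 009 989 989 009 989 989 009 009 98; concatenated:

009980090099800998998900998998900900998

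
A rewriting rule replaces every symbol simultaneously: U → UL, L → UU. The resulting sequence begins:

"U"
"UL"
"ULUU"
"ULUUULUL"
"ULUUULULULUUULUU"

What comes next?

ULUUULULULUUULUUULUUULULULUUULUL

Replace each of the 16 characters of ULUUULULULUUULUU in place — UL UU UL UL UL UU UL UU UL UU UL UL UL UU UL UL — and concatenate.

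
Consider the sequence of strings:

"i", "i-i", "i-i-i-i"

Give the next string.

s(k+1) = s(k)·-·s(k) — each term doubles the last with '-' between the halves.
Doubling i-i-i-i with '-' between the halves:

i-i-i-i-i-i-i-i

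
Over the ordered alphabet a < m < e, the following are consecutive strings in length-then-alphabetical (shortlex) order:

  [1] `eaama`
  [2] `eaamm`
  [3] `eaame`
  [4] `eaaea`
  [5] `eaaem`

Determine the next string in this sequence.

eaaee

Treat eaaem as a base-3 numeral over the given alphabet and add one, carrying through any trailing e's.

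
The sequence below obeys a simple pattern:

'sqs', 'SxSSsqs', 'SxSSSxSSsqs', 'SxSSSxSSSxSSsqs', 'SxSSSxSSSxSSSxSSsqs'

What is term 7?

SxSSSxSSSxSSSxSSSxSSSxSSsqs

Each term is the previous one with SxSS prepended.
From SxSSSxSSSxSSSxSSsqs, 2 further steps: SxSSSxSSSxSSSxSSsqs → SxSSSxSSSxSSSxSSSxSSsqs → (answer).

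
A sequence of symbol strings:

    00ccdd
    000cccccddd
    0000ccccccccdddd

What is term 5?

000000ccccccccccccccdddddd

The n-th term is n+1 0's then 3n-1 c's then n+1 d's (n = 1, 2, …).
For term 5, n = 5, so the run lengths are 6, 14, 6.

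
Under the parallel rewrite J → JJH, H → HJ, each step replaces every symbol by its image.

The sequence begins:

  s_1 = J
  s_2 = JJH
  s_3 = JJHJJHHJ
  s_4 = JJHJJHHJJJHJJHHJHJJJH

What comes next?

Applying the rule to each of the 21 symbols of JJHJJHHJJJHJJHHJHJJJH gives the pieces JJH JJH HJ JJH JJH HJ HJ JJH JJH JJH HJ JJH JJH HJ HJ JJH HJ JJH JJH JJH HJ, which concatenate to the answer.

JJHJJHHJJJHJJHHJHJJJHJJHJJHHJJJHJJHHJHJJJHHJJJHJJHJJHHJ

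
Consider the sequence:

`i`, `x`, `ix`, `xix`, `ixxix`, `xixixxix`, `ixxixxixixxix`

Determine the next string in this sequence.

From term 3 onward, concatenate the second-to-last term with the last: i·x = ix, x·ix = xix, …
So term 8 is xixixxix·ixxixxixixxix.

xixixxixixxixxixixxix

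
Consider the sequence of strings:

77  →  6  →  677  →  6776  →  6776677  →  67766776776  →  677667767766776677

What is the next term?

From term 3 onward, concatenate the last term with the second-to-last: 6·77 = 677, 677·6 = 6776, …
Continuing: 677667767766776677 · 67766776776 gives term 8.

67766776776677667767766776776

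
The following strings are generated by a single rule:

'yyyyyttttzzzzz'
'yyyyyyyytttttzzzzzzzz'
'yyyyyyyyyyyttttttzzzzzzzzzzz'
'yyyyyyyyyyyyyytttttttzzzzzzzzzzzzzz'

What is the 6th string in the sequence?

Each string has the form y^{3n+2} t^{n+3} z^{3n+2} (n = 1, 2, …).
At n = 6 the blocks have lengths 20, 9, 20.

yyyyyyyyyyyyyyyyyyyytttttttttzzzzzzzzzzzzzzzzzzzz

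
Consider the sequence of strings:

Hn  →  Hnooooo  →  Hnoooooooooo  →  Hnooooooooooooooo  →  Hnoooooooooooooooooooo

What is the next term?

The strings grow by a fixed suffix ooooo each time.
One more step from Hnoooooooooooooooooooo gives the answer.

Hnooooooooooooooooooooooooo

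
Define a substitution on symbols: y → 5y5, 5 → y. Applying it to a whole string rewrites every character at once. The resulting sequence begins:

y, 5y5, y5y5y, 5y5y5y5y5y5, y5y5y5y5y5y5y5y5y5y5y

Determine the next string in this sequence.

5y5y5y5y5y5y5y5y5y5y5y5y5y5y5y5y5y5y5y5y5y5

Replace each of the 21 characters of y5y5y5y5y5y5y5y5y5y5y in place — 5y5 y 5y5 y 5y5 y 5y5 y 5y5 y 5y5 y 5y5 y 5y5 y 5y5 y 5y5 y 5y5 — and concatenate.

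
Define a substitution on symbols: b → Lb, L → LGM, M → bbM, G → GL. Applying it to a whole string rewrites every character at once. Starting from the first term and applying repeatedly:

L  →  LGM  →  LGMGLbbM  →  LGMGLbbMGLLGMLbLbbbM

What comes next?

LGMGLbbMGLLGMLbLbbbMGLLGMLGMGLbbMLGMLbLGMLbLbLbbbM

Applying the rule to each of the 20 symbols of LGMGLbbMGLLGMLbLbbbM gives the pieces LGM GL bbM GL LGM Lb Lb bbM GL LGM LGM GL bbM LGM Lb LGM Lb Lb Lb bbM, which concatenate to the answer.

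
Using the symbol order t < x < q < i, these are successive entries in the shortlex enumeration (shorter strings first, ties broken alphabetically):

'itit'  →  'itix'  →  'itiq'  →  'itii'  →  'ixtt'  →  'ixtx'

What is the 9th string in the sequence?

ixxt

Continuing the enumeration 3 steps past ixtx: ixtx → ixtq → ixti → (answer).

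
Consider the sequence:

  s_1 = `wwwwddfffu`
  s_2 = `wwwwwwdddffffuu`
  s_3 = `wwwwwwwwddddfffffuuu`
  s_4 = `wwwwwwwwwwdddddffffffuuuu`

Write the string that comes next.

wwwwwwwwwwwwddddddfffffffuuuuu

The n-th term is 2n w's then n d's then n+1 f's then n-1 u's, where the shown terms are n = 2, 3, 4, 5.
For the next term, n = 6, so the run lengths are 12, 6, 7, 5.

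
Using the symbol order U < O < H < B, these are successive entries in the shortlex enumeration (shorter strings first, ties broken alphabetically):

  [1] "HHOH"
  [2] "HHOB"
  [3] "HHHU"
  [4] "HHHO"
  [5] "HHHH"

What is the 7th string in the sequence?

Continuing the enumeration 2 steps past HHHH: HHHH → HHHB → (answer).

HHBU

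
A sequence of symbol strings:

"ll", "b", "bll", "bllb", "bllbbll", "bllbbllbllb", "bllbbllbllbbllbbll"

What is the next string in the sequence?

This is a Fibonacci-style word recurrence s(k) = s(k−1)·s(k−2): e.g. b·ll = bll.
The next term joins bllbbllbllbbllbbll and bllbbllbllb.

bllbbllbllbbllbbllbllbbllbllb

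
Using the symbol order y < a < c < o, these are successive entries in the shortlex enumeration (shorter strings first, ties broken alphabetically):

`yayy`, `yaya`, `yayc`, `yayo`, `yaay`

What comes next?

yaaa

The successor of yaay increments the rightmost position that isn't already o and resets every position after it to y.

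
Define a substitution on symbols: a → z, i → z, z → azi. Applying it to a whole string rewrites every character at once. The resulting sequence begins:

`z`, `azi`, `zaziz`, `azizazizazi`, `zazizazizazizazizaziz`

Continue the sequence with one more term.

Rewriting the 21 symbols of zazizazizazizazizaziz one by one yields azi z azi z azi z azi z azi z azi z azi z azi z azi z azi z azi; concatenated:

azizazizazizazizazizazizazizazizazizazizazi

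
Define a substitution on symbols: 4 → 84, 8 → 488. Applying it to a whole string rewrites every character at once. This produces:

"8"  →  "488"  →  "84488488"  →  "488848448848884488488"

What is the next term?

8448848848884488848448848884488488488848448848884488488

Replace each of the 21 characters of 488848448848884488488 in place — 84 488 488 488 84 488 84 84 488 488 84 488 488 488 84 84 488 488 84 488 488 — and concatenate.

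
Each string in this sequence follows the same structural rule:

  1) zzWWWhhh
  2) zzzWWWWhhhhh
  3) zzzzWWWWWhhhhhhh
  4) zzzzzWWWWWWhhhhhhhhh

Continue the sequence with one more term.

zzzzzzWWWWWWWhhhhhhhhhhh

Reading off run lengths: z runs 2, 3, 4, 5; W runs 3, 4, 5, 6; h runs 3, 5, 7, 9 — each is linear in n, where the shown terms are n = 2, 3, 4, 5.
At n = 6 the blocks have lengths 6, 7, 11.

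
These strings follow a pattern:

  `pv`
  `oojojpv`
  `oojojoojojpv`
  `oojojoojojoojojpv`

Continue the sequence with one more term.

oojojoojojoojojoojojpv

Each term is the previous one with oojoj prepended.
One more step from oojojoojojoojojpv gives the answer.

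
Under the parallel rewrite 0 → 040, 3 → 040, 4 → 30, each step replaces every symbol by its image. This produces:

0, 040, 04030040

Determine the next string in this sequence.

0403004004004004030040

Expanding 04030040: 0→040, 4→30, 0→040, 3→040, 0→040, 0→040, 4→30, 0→040. Concatenated: 040 30 040 040 040 040 30 040.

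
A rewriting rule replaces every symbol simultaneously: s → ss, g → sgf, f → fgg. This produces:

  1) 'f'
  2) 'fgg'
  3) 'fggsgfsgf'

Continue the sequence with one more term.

fggsgfsgfsssgffggsssgffgg

Apply φ to fggsgfsgf symbol by symbol: f→fgg, g→sgf, g→sgf, s→ss, g→sgf, f→fgg, s→ss, g→sgf, f→fgg; joined: fgg sgf sgf ss sgf fgg ss sgf fgg.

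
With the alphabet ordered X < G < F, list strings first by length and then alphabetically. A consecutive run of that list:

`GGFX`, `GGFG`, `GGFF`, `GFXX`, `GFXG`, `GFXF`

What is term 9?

GFGF

Continuing the enumeration 3 steps past GFXF: GFXF → GFGX → GFGG → (answer).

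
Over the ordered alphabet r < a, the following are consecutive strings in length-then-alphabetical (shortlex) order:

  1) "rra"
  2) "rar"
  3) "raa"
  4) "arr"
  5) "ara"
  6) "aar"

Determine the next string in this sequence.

aaa

Find the rightmost character of aar below a, bump it to the next letter, and reset everything to its right to r.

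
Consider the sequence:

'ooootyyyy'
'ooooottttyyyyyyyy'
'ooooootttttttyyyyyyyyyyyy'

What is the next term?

ooooooottttttttttyyyyyyyyyyyyyyyy

Term n consists of n+3 o's, followed by 3n-2 t's, followed by 4n y's (n = 1, 2, …).
Setting n = 4 gives 7, 10, 16 characters in each block.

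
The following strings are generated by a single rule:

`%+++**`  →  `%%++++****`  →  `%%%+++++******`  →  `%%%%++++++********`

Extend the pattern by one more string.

The n-th term is n %'s then n+2 +'s then 2n *'s (n = 1, 2, …).
Setting n = 5 gives 5, 7, 10 characters in each block.

%%%%%+++++++**********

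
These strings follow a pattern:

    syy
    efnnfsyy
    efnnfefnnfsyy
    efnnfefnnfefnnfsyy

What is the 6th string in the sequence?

The strings grow by a fixed prefix efnnf each time.
From efnnfefnnfefnnfsyy, 2 further steps: efnnfefnnfefnnfsyy → efnnfefnnfefnnfefnnfsyy → (answer).

efnnfefnnfefnnfefnnfefnnfsyy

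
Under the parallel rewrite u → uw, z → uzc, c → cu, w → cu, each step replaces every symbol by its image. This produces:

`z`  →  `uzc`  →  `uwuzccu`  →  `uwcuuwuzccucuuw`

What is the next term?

Rewriting the 15 symbols of uwcuuwuzccucuuw one by one yields uw cu cu uw uw cu uw uzc cu cu uw cu uw uw cu; concatenated:

uwcucuuwuwcuuwuzccucuuwcuuwuwcu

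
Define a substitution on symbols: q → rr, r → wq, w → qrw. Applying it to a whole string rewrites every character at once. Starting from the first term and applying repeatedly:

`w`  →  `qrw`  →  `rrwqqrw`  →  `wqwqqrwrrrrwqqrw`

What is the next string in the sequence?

qrwrrqrwrrrrwqqrwwqwqwqwqqrwrrrrwqqrw

φ(wqwqqrwrrrrwqqrw) expands symbol-by-symbol to qrw rr qrw rr rr wq qrw wq wq wq wq qrw rr rr wq qrw; joining the 16 pieces gives the next term.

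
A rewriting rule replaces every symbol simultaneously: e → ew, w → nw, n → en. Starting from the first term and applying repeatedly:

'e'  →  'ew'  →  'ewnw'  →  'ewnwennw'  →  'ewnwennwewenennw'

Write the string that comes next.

ewnwennwewenennwewnwewenewenennw

Replace each of the 16 characters of ewnwennwewenennw in place — ew nw en nw ew en en nw ew nw ew en ew en en nw — and concatenate.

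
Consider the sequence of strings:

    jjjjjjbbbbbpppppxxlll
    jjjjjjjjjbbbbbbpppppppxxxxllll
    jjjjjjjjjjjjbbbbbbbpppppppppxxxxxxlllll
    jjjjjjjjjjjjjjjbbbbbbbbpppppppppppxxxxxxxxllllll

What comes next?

jjjjjjjjjjjjjjjjjjbbbbbbbbbpppppppppppppxxxxxxxxxxlllllll

The n-th term is 3n j's then n+3 b's then 2n+1 p's then 2n-2 x's then n+1 l's, where the shown terms are n = 2, 3, 4, 5.
For the next term, n = 6, so the run lengths are 18, 9, 13, 10, 7.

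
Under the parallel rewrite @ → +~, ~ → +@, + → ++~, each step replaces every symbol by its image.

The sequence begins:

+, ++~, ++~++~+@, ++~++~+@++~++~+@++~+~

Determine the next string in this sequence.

φ(++~++~+@++~++~+@++~+~) expands symbol-by-symbol to ++~ ++~ +@ ++~ ++~ +@ ++~ +~ ++~ ++~ +@ ++~ ++~ +@ ++~ +~ ++~ ++~ +@ ++~ +@; joining the 21 pieces gives the next term.

++~++~+@++~++~+@++~+~++~++~+@++~++~+@++~+~++~++~+@++~+@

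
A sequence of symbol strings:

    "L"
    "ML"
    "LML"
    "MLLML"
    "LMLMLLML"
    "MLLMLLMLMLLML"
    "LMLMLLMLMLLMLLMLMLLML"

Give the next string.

MLLMLLMLMLLMLLMLMLLMLMLLMLLMLMLLML

Each term (from the third on) is the two preceding terms concatenated in order: term 3 = L·ML = LML.
The next term joins MLLMLLMLMLLML and LMLMLLMLMLLMLLMLMLLML.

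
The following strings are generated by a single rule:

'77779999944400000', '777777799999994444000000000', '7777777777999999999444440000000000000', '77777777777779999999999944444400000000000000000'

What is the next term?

Each string has the form 7^{3n+1} 9^{2n+3} 4^{n+2} 0^{4n+1} (n = 1, 2, …).
Setting n = 5 gives 16, 13, 7, 21 characters in each block.

777777777777777799999999999994444444000000000000000000000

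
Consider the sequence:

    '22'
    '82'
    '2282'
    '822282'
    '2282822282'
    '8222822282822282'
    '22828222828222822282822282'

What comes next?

822282228282228222828222828222822282822282

This is a Fibonacci-style word recurrence s(k) = s(k−2)·s(k−1): e.g. 22·82 = 2282.
So term 8 is 8222822282822282·22828222828222822282822282.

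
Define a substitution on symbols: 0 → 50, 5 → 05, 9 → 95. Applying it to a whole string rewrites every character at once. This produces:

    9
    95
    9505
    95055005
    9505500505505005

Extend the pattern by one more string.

Rewriting the 16 symbols of 9505500505505005 one by one yields 95 05 50 05 05 50 50 05 50 05 05 50 05 50 50 05; concatenated:

95055005055050055005055005505005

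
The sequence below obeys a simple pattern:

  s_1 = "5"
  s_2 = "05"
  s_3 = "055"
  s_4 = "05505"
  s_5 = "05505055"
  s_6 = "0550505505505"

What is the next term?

055050550550505505055

From term 3 onward, concatenate the last term with the second-to-last: 05·5 = 055, 055·05 = 05505, …
Continuing: 0550505505505 · 05505055 gives term 7.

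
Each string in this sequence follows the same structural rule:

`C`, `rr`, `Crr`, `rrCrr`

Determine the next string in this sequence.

From term 3 onward, concatenate the second-to-last term with the last: C·rr = Crr, rr·Crr = rrCrr, …
So term 5 is Crr·rrCrr.

CrrrrCrr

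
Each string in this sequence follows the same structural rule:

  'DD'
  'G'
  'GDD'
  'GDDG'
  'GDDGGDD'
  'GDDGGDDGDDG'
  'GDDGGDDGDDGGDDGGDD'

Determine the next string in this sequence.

From term 3 onward, concatenate the last term with the second-to-last: G·DD = GDD, GDD·G = GDDG, …
Continuing: GDDGGDDGDDGGDDGGDD · GDDGGDDGDDG gives term 8.

GDDGGDDGDDGGDDGGDDGDDGGDDGDDG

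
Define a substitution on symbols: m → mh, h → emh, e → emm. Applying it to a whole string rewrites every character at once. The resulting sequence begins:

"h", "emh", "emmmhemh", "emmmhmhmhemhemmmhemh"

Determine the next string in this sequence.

emmmhmhmhemhmhemhmhemhemmmhemhemmmhmhmhemhemmmhemh

φ(emmmhmhmhemhemmmhemh) expands symbol-by-symbol to emm mh mh mh emh mh emh mh emh emm mh emh emm mh mh mh emh emm mh emh; joining the 20 pieces gives the next term.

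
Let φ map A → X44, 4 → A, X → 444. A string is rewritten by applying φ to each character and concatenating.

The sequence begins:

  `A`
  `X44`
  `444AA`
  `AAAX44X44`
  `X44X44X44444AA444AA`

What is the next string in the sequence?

444AA444AA444AAAAAX44X44AAAX44X44

Replace each of the 19 characters of X44X44X44444AA444AA in place — 444 A A 444 A A 444 A A A A A X44 X44 A A A X44 X44 — and concatenate.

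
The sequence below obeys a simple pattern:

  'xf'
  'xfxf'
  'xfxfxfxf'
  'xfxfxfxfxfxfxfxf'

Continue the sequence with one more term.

Each string is two copies of the previous one concatenated.
Doubling xfxfxfxfxfxfxfxf:

xfxfxfxfxfxfxfxfxfxfxfxfxfxfxfxf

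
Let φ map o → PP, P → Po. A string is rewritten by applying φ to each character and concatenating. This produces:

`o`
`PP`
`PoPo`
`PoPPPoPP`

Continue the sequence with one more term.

PoPPPoPoPoPPPoPo

Expanding PoPPPoPP: P→Po, o→PP, P→Po, P→Po, P→Po, o→PP, P→Po, P→Po. Concatenated: Po PP Po Po Po PP Po Po.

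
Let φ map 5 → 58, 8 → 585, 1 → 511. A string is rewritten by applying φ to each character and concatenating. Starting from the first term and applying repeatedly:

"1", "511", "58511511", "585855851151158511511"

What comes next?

φ(585855851151158511511) expands symbol-by-symbol to 58 585 58 585 58 58 585 58 511 511 58 511 511 58 585 58 511 511 58 511 511; joining the 21 pieces gives the next term.

585855858558585855851151158511511585855851151158511511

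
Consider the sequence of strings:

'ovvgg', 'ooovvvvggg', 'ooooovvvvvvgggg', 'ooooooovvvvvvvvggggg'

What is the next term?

Term n consists of 2n-1 o's, followed by 2n v's, followed by n+1 g's (n = 1, 2, …).
Setting n = 5 gives 9, 10, 6 characters in each block.

ooooooooovvvvvvvvvvgggggg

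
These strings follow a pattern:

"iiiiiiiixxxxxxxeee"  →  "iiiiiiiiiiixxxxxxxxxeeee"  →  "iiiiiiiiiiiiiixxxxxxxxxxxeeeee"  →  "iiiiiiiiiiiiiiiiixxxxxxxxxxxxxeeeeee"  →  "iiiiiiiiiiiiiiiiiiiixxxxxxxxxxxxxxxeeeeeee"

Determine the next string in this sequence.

Reading off run lengths: i runs 8, 11, 14, 17, 20; x runs 7, 9, 11, 13, 15; e runs 3, 4, 5, 6, 7 — each is linear in n, where the shown terms are n = 3, 4, 5, 6, 7.
For the next term, n = 8, so the run lengths are 23, 17, 8.

iiiiiiiiiiiiiiiiiiiiiiixxxxxxxxxxxxxxxxxeeeeeeee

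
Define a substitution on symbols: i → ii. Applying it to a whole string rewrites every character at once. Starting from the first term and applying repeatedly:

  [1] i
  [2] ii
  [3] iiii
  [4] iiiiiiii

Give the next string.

iiiiiiiiiiiiiiii

Expanding iiiiiiii: i→ii, i→ii, i→ii, i→ii, i→ii, i→ii, i→ii, i→ii. Concatenated: ii ii ii ii ii ii ii ii.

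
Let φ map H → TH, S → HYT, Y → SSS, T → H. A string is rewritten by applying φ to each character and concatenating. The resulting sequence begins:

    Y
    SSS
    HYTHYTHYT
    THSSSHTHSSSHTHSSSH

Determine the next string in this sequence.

Rewriting the 18 symbols of THSSSHTHSSSHTHSSSH one by one yields H TH HYT HYT HYT TH H TH HYT HYT HYT TH H TH HYT HYT HYT TH; concatenated:

HTHHYTHYTHYTTHHTHHYTHYTHYTTHHTHHYTHYTHYTTH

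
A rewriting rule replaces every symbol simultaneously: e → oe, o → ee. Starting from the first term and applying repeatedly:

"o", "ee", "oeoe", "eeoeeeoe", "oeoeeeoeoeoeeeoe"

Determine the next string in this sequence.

Rewriting the 16 symbols of oeoeeeoeoeoeeeoe one by one yields ee oe ee oe oe oe ee oe ee oe ee oe oe oe ee oe; concatenated:

eeoeeeoeoeoeeeoeeeoeeeoeoeoeeeoe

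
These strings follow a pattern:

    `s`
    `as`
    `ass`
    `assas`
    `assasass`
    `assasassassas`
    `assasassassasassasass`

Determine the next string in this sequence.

assasassassasassasassassasassassas

From term 3 onward, concatenate the last term with the second-to-last: as·s = ass, ass·as = assas, …
The next term joins assasassassasassasass and assasassassas.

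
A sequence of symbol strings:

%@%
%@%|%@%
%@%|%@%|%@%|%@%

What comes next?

%@%|%@%|%@%|%@%|%@%|%@%|%@%|%@%

s(k+1) = s(k)·|·s(k) — each term doubles the last with '|' between the halves.
One more doubling of %@%|%@%|%@%|%@% gives the answer.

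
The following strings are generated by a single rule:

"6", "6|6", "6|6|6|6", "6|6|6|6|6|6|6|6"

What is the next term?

Each string is two copies of the previous one joined by '|'.
So the next term is two copies of 6|6|6|6|6|6|6|6 with '|' between the halves.

6|6|6|6|6|6|6|6|6|6|6|6|6|6|6|6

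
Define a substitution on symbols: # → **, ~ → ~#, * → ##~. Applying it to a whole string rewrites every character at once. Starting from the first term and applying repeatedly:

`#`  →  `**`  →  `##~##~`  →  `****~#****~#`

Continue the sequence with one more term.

##~##~##~##~~#**##~##~##~##~~#**

Apply φ to ****~#****~# symbol by symbol: *→##~, *→##~, *→##~, *→##~, ~→~#, #→**, *→##~, *→##~, *→##~, *→##~, ~→~#, #→**; joined: ##~ ##~ ##~ ##~ ~# ** ##~ ##~ ##~ ##~ ~# **.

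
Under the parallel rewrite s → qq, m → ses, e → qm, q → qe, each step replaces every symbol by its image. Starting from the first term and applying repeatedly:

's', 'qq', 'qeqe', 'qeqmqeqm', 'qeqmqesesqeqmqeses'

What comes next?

Replace each of the 18 characters of qeqmqesesqeqmqeses in place — qe qm qe ses qe qm qq qm qq qe qm qe ses qe qm qq qm qq — and concatenate.

qeqmqesesqeqmqqqmqqqeqmqesesqeqmqqqmqq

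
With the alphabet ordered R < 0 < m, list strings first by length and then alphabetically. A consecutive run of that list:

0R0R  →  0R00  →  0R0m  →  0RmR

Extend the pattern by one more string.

0Rm0

Treat 0RmR as a base-3 numeral over the given alphabet and add one, carrying through any trailing m's.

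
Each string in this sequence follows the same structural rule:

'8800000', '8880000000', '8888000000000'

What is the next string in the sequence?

8888800000000000

Term n consists of n 8's, followed by 2n+1 0's, where the shown terms are n = 2, 3, 4.
For the next term, n = 5, so the run lengths are 5, 11.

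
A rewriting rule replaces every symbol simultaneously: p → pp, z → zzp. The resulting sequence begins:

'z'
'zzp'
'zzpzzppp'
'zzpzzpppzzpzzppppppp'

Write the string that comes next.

φ(zzpzzpppzzpzzppppppp) expands symbol-by-symbol to zzp zzp pp zzp zzp pp pp pp zzp zzp pp zzp zzp pp pp pp pp pp pp pp; joining the 20 pieces gives the next term.

zzpzzpppzzpzzpppppppzzpzzpppzzpzzppppppppppppppp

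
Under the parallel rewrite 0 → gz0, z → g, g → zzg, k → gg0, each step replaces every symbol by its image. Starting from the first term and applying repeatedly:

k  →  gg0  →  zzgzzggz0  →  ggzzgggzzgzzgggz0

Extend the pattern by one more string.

Applying the rule to each of the 17 symbols of ggzzgggzzgzzgggz0 gives the pieces zzg zzg g g zzg zzg zzg g g zzg g g zzg zzg zzg g gz0, which concatenate to the answer.

zzgzzgggzzgzzgzzgggzzgggzzgzzgzzgggz0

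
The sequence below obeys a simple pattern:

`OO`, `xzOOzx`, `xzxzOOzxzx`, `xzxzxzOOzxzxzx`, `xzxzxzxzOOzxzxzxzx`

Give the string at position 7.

xzxzxzxzxzxzOOzxzxzxzxzxzx

Each term wraps the previous one in xz on the left and zx on the right.
From xzxzxzxzOOzxzxzxzx, 2 further steps: xzxzxzxzOOzxzxzxzx → xzxzxzxzxzOOzxzxzxzxzx → (answer).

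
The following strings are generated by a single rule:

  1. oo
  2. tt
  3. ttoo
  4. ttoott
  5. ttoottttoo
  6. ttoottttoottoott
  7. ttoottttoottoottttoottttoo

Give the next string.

ttoottttoottoottttoottttoottoottttoottoott

Each term (from the third on) is the previous term followed by the one before it: term 3 = tt·oo = ttoo.
So term 8 is ttoottttoottoottttoottttoo·ttoottttoottoott.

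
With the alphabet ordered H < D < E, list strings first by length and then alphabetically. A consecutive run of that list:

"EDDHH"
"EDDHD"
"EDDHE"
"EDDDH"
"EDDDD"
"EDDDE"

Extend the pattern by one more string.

Find the rightmost character of EDDDE below E, bump it to the next letter, and reset everything to its right to H.

EDDEH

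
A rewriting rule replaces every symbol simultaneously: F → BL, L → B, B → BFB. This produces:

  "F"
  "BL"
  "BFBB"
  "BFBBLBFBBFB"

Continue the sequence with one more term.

BFBBLBFBBFBBBFBBLBFBBFBBLBFB

Rewriting each symbol of BFBBLBFBBFB: B→BFB, F→BL, B→BFB, B→BFB, L→B, B→BFB, F→BL, B→BFB, B→BFB, F→BL, B→BFB, which concatenates to BFB BL BFB BFB B BFB BL BFB BFB BL BFB.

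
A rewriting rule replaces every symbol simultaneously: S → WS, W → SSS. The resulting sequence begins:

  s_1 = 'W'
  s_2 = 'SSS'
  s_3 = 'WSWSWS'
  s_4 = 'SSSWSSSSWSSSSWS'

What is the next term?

WSWSWSSSSWSWSWSWSSSSWSWSWSWSSSSWS

Replace each of the 15 characters of SSSWSSSSWSSSSWS in place — WS WS WS SSS WS WS WS WS SSS WS WS WS WS SSS WS — and concatenate.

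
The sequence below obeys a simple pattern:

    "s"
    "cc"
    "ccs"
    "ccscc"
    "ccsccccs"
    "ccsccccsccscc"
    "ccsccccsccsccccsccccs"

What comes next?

ccsccccsccsccccsccccsccsccccsccscc

From term 3 onward, concatenate the last term with the second-to-last: cc·s = ccs, ccs·cc = ccscc, …
Continuing: ccsccccsccsccccsccccs · ccsccccsccscc gives term 8.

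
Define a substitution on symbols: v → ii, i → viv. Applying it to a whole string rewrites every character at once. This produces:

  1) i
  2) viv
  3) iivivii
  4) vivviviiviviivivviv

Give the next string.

iiviviiiiviviivivviviiviviivivviviiviviiiivivii

Replace each of the 19 characters of vivviviiviviivivviv in place — ii viv ii ii viv ii viv viv ii viv ii viv viv ii viv ii ii viv ii — and concatenate.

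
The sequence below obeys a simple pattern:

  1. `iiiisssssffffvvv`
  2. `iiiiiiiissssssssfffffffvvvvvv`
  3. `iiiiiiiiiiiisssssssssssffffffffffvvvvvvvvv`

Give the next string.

iiiiiiiiiiiiiiiissssssssssssssfffffffffffffvvvvvvvvvvvv

Term n consists of 4n i's, followed by 3n+2 s's, followed by 3n+1 f's, followed by 3n v's (n = 1, 2, …).
For the next term, n = 4, so the run lengths are 16, 14, 13, 12.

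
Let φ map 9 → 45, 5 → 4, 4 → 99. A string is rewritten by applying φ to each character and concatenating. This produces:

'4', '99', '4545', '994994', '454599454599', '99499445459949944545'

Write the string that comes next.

Replace each of the 20 characters of 99499445459949944545 in place — 45 45 99 45 45 99 99 4 99 4 45 45 99 45 45 99 99 4 99 4 — and concatenate.

454599454599994994454599454599994994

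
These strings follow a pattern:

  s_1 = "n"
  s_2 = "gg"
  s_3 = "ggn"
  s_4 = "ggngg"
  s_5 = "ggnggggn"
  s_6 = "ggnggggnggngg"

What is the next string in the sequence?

This is a Fibonacci-style word recurrence s(k) = s(k−1)·s(k−2): e.g. gg·n = ggn.
Continuing: ggnggggnggngg · ggnggggn gives term 7.

ggnggggnggnggggnggggn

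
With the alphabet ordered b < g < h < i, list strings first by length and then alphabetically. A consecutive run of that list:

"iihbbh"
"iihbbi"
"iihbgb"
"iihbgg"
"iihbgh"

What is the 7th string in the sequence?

Continuing the enumeration 2 steps past iihbgh: iihbgh → iihbgi → (answer).

iihbhb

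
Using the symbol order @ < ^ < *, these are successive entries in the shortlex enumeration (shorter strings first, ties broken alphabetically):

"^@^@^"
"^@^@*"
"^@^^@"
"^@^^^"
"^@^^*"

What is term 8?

Stepping forward 3 times from ^@^^*: ^@^^* → ^@^*@ → ^@^*^, then the target.

^@^**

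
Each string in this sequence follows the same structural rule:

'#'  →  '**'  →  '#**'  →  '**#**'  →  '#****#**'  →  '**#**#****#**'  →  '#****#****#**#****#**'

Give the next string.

**#**#****#**#****#****#**#****#**

Each term (from the third on) is the two preceding terms concatenated in order: term 3 = #·** = #**.
Continuing: **#**#****#** · #****#****#**#****#** gives term 8.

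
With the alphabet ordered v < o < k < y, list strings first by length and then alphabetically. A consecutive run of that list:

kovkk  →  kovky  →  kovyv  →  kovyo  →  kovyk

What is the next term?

The successor of kovyk increments the rightmost position that isn't already y and resets every position after it to v.

kovyy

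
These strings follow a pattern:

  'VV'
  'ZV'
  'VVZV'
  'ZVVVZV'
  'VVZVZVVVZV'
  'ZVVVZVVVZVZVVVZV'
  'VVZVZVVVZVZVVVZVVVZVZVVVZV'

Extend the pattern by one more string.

ZVVVZVVVZVZVVVZVVVZVZVVVZVZVVVZVVVZVZVVVZV

This is a Fibonacci-style word recurrence s(k) = s(k−2)·s(k−1): e.g. VV·ZV = VVZV.
Continuing: ZVVVZVVVZVZVVVZV · VVZVZVVVZVZVVVZVVVZVZVVVZV gives term 8.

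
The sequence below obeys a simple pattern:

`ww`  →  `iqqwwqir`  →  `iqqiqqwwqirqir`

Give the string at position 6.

iqqiqqiqqiqqiqqwwqirqirqirqirqir

Every step adds iqq to the front and qir to the end of the previous string.
From iqqiqqwwqirqir, 3 further steps: iqqiqqwwqirqir → iqqiqqiqqwwqirqirqir → iqqiqqiqqiqqwwqirqirqirqir → (answer).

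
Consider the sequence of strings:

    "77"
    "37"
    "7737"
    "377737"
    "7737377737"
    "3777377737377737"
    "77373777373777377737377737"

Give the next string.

377737773737773777373777373777377737377737

From term 3 onward, concatenate the second-to-last term with the last: 77·37 = 7737, 37·7737 = 377737, …
The next term joins 3777377737377737 and 77373777373777377737377737.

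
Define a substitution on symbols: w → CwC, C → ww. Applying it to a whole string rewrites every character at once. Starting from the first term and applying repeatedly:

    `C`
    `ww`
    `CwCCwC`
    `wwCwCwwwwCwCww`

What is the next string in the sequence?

φ(wwCwCwwwwCwCww) expands symbol-by-symbol to CwC CwC ww CwC ww CwC CwC CwC CwC ww CwC ww CwC CwC; joining the 14 pieces gives the next term.

CwCCwCwwCwCwwCwCCwCCwCCwCwwCwCwwCwCCwC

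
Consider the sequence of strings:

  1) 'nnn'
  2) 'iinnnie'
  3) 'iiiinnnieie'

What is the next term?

s(k+1) = ii·s(k)·ie, so each term gains ii as a prefix and ie as a suffix.
Applying this once more to iiiinnnieie:

iiiiiinnnieieie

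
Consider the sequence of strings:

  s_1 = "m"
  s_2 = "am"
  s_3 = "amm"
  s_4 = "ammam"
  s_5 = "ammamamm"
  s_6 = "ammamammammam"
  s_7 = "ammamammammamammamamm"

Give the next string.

From term 3 onward, concatenate the last term with the second-to-last: am·m = amm, amm·am = ammam, …
So term 8 is ammamammammamammamamm·ammamammammam.

ammamammammamammamammammamammammam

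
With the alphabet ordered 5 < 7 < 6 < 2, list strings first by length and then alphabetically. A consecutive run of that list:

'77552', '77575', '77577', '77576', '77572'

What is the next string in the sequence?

The successor of 77572 increments the rightmost position that isn't already 2 and resets every position after it to 5.

77565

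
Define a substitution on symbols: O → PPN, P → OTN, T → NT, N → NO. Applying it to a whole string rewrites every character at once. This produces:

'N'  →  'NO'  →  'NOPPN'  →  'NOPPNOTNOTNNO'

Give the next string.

Rewriting the 13 symbols of NOPPNOTNOTNNO one by one yields NO PPN OTN OTN NO PPN NT NO PPN NT NO NO PPN; concatenated:

NOPPNOTNOTNNOPPNNTNOPPNNTNONOPPN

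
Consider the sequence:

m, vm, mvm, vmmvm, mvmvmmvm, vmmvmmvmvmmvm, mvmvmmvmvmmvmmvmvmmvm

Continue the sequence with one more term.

vmmvmmvmvmmvmmvmvmmvmvmmvmmvmvmmvm

This is a Fibonacci-style word recurrence s(k) = s(k−2)·s(k−1): e.g. m·vm = mvm.
So term 8 is vmmvmmvmvmmvm·mvmvmmvmvmmvmmvmvmmvm.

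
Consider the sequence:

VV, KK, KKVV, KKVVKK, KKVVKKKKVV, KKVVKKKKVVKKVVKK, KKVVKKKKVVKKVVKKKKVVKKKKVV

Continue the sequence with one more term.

KKVVKKKKVVKKVVKKKKVVKKKKVVKKVVKKKKVVKKVVKK

From term 3 onward, concatenate the last term with the second-to-last: KK·VV = KKVV, KKVV·KK = KKVVKK, …
Continuing: KKVVKKKKVVKKVVKKKKVVKKKKVV · KKVVKKKKVVKKVVKK gives term 8.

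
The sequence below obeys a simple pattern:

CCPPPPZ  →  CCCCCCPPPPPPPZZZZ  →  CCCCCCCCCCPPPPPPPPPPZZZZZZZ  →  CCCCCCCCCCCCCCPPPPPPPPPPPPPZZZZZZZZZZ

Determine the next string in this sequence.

CCCCCCCCCCCCCCCCCCPPPPPPPPPPPPPPPPZZZZZZZZZZZZZ

Reading off run lengths: C runs 2, 6, 10, 14; P runs 4, 7, 10, 13; Z runs 1, 4, 7, 10 — each is linear in n (n = 1, 2, …).
Setting n = 5 gives 18, 16, 13 characters in each block.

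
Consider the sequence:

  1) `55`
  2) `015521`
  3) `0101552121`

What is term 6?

0101010101552121212121

s(k+1) = 01·s(k)·21, so each term gains 01 as a prefix and 21 as a suffix.
From 0101552121, 3 further steps: 0101552121 → 01010155212121 → 010101015521212121 → (answer).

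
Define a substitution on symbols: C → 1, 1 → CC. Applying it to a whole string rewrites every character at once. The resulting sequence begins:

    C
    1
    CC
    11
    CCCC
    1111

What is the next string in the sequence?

Expanding 1111: 1→CC, 1→CC, 1→CC, 1→CC. Concatenated: CC CC CC CC.

CCCCCCCC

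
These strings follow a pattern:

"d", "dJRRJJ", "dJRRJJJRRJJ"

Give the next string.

dJRRJJJRRJJJRRJJ

Every step adds JRRJJ to the end: s(k+1) = s(k)·JRRJJ.
So the next term is dJRRJJJRRJJ·JRRJJ.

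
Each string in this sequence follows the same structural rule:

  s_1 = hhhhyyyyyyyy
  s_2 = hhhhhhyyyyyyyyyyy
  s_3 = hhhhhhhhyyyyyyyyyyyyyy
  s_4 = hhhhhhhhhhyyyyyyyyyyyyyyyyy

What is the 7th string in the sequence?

hhhhhhhhhhhhhhhhyyyyyyyyyyyyyyyyyyyyyyyyyy

Reading off run lengths: h runs 4, 6, 8, 10; y runs 8, 11, 14, 17 — each is linear in n, where the shown terms are n = 2, 3, 4, 5.
Setting n = 8 gives 16, 26 characters in each block.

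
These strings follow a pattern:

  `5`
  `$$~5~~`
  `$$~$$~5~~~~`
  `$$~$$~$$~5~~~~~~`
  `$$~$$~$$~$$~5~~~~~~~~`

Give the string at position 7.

$$~$$~$$~$$~$$~$$~5~~~~~~~~~~~~

Every step adds $$~ to the front and ~~ to the end of the previous string.
From $$~$$~$$~$$~5~~~~~~~~, 2 further steps: $$~$$~$$~$$~5~~~~~~~~ → $$~$$~$$~$$~$$~5~~~~~~~~~~ → (answer).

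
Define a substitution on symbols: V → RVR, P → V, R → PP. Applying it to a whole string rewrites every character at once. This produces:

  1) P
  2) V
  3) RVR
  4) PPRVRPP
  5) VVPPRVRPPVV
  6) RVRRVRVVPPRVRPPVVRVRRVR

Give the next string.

Applying the rule to each of the 23 symbols of RVRRVRVVPPRVRPPVVRVRRVR gives the pieces PP RVR PP PP RVR PP RVR RVR V V PP RVR PP V V RVR RVR PP RVR PP PP RVR PP, which concatenate to the answer.

PPRVRPPPPRVRPPRVRRVRVVPPRVRPPVVRVRRVRPPRVRPPPPRVRPP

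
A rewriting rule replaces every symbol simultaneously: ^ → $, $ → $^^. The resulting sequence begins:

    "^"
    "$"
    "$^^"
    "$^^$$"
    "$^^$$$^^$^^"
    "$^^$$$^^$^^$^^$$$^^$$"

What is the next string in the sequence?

Rewriting the 21 symbols of $^^$$$^^$^^$^^$$$^^$$ one by one yields $^^ $ $ $^^ $^^ $^^ $ $ $^^ $ $ $^^ $ $ $^^ $^^ $^^ $ $ $^^ $^^; concatenated:

$^^$$$^^$^^$^^$$$^^$$$^^$$$^^$^^$^^$$$^^$^^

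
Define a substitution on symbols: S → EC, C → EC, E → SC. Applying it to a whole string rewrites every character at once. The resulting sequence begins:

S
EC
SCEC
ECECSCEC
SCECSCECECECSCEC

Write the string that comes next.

ECECSCECECECSCECSCECSCECECECSCEC

Replace each of the 16 characters of SCECSCECECECSCEC in place — EC EC SC EC EC EC SC EC SC EC SC EC EC EC SC EC — and concatenate.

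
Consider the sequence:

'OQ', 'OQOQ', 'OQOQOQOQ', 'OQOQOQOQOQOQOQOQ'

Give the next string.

s(k+1) = s(k)·s(k) — each term doubles the last.
So the next term is two copies of OQOQOQOQOQOQOQOQ.

OQOQOQOQOQOQOQOQOQOQOQOQOQOQOQOQ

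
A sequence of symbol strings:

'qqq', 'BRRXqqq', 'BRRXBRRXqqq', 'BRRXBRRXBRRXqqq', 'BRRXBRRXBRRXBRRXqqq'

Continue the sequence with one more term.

The strings grow by a fixed prefix BRRX each time.
Applying this once more to BRRXBRRXBRRXBRRXqqq:

BRRXBRRXBRRXBRRXBRRXqqq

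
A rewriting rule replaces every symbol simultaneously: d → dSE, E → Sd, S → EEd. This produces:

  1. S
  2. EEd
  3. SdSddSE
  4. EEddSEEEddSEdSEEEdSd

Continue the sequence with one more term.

SdSddSEdSEEEdSdSdSddSEdSEEEdSddSEEEdSdSdSddSEEEddSE

Replace each of the 20 characters of EEddSEEEddSEdSEEEdSd in place — Sd Sd dSE dSE EEd Sd Sd Sd dSE dSE EEd Sd dSE EEd Sd Sd Sd dSE EEd dSE — and concatenate.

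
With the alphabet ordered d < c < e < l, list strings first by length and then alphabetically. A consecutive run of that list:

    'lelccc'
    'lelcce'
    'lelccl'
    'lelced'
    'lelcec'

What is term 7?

lelcel

Advancing 2 positions from lelcec through lelcec → lelcee reaches term 7.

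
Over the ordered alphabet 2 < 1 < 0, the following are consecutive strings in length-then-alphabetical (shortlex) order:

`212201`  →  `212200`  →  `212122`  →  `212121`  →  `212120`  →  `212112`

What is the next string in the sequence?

Find the rightmost character of 212112 below 0, bump it to the next letter, and reset everything to its right to 2.

212111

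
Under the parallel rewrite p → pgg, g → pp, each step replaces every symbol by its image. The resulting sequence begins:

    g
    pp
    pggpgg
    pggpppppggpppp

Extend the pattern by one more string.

pggpppppggpggpggpggpggpppppggpggpggpgg

Replace each of the 14 characters of pggpppppggpppp in place — pgg pp pp pgg pgg pgg pgg pgg pp pp pgg pgg pgg pgg — and concatenate.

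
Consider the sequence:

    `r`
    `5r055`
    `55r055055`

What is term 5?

5555r055055055055

Every step adds 5 to the front and 055 to the end of the previous string.
From 55r055055, 2 further steps: 55r055055 → 555r055055055 → (answer).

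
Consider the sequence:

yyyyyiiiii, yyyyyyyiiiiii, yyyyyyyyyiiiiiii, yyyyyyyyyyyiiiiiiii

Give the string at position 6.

yyyyyyyyyyyyyyyiiiiiiiiii

Reading off run lengths: y runs 5, 7, 9, 11; i runs 5, 6, 7, 8 — each is linear in n, where the shown terms are n = 3, 4, 5, 6.
At n = 8 the blocks have lengths 15, 10.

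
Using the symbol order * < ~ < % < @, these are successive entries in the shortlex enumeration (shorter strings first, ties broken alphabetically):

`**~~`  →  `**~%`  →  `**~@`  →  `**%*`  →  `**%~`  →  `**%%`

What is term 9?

Stepping forward 3 times from **%%: **%% → **%@ → **@*, then the target.

**@~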